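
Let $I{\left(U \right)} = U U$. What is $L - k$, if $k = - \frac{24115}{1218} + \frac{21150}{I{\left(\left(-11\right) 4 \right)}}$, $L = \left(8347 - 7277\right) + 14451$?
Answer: $\frac{1307863891}{84216} \approx 15530.0$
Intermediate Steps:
$I{\left(U \right)} = U^{2}$
$L = 15521$ ($L = 1070 + 14451 = 15521$)
$k = - \frac{747355}{84216}$ ($k = - \frac{24115}{1218} + \frac{21150}{\left(\left(-11\right) 4\right)^{2}} = \left(-24115\right) \frac{1}{1218} + \frac{21150}{\left(-44\right)^{2}} = - \frac{3445}{174} + \frac{21150}{1936} = - \frac{3445}{174} + 21150 \cdot \frac{1}{1936} = - \frac{3445}{174} + \frac{10575}{968} = - \frac{747355}{84216} \approx -8.8743$)
$L - k = 15521 - - \frac{747355}{84216} = 15521 + \frac{747355}{84216} = \frac{1307863891}{84216}$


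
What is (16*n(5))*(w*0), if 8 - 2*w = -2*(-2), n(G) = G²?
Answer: 0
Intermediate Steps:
w = 2 (w = 4 - (-1)*(-2) = 4 - ½*4 = 4 - 2 = 2)
(16*n(5))*(w*0) = (16*5²)*(2*0) = (16*25)*0 = 400*0 = 0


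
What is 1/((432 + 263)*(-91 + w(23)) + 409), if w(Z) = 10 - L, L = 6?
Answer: -1/60056 ≈ -1.6651e-5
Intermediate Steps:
w(Z) = 4 (w(Z) = 10 - 1*6 = 10 - 6 = 4)
1/((432 + 263)*(-91 + w(23)) + 409) = 1/((432 + 263)*(-91 + 4) + 409) = 1/(695*(-87) + 409) = 1/(-60465 + 409) = 1/(-60056) = -1/60056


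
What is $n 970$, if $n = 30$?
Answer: $29100$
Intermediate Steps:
$n 970 = 30 \cdot 970 = 29100$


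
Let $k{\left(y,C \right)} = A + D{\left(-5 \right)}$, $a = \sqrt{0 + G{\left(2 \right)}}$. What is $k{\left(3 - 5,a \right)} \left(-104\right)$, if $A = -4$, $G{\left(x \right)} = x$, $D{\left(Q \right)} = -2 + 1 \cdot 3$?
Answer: $312$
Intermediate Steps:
$D{\left(Q \right)} = 1$ ($D{\left(Q \right)} = -2 + 3 = 1$)
$a = \sqrt{2}$ ($a = \sqrt{0 + 2} = \sqrt{2} \approx 1.4142$)
$k{\left(y,C \right)} = -3$ ($k{\left(y,C \right)} = -4 + 1 = -3$)
$k{\left(3 - 5,a \right)} \left(-104\right) = \left(-3\right) \left(-104\right) = 312$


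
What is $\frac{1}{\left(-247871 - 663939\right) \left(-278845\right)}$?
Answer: $\frac{1}{254253659450} \approx 3.9331 \cdot 10^{-12}$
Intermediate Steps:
$\frac{1}{\left(-247871 - 663939\right) \left(-278845\right)} = \frac{1}{-911810} \left(- \frac{1}{278845}\right) = \left(- \frac{1}{911810}\right) \left(- \frac{1}{278845}\right) = \frac{1}{254253659450}$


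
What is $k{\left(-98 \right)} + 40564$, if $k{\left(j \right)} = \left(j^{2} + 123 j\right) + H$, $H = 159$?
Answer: $38273$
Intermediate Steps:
$k{\left(j \right)} = 159 + j^{2} + 123 j$ ($k{\left(j \right)} = \left(j^{2} + 123 j\right) + 159 = 159 + j^{2} + 123 j$)
$k{\left(-98 \right)} + 40564 = \left(159 + \left(-98\right)^{2} + 123 \left(-98\right)\right) + 40564 = \left(159 + 9604 - 12054\right) + 40564 = -2291 + 40564 = 38273$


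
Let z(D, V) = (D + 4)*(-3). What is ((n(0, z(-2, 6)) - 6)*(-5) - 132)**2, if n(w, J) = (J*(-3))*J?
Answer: 191844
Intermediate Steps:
z(D, V) = -12 - 3*D (z(D, V) = (4 + D)*(-3) = -12 - 3*D)
n(w, J) = -3*J**2 (n(w, J) = (-3*J)*J = -3*J**2)
((n(0, z(-2, 6)) - 6)*(-5) - 132)**2 = ((-3*(-12 - 3*(-2))**2 - 6)*(-5) - 132)**2 = ((-3*(-12 + 6)**2 - 6)*(-5) - 132)**2 = ((-3*(-6)**2 - 6)*(-5) - 132)**2 = ((-3*36 - 6)*(-5) - 132)**2 = ((-108 - 6)*(-5) - 132)**2 = (-114*(-5) - 132)**2 = (570 - 132)**2 = 438**2 = 191844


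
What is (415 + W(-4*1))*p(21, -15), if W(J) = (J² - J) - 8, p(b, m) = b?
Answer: 8967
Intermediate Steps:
W(J) = -8 + J² - J
(415 + W(-4*1))*p(21, -15) = (415 + (-8 + (-4*1)² - (-4)))*21 = (415 + (-8 + (-4)² - 1*(-4)))*21 = (415 + (-8 + 16 + 4))*21 = (415 + 12)*21 = 427*21 = 8967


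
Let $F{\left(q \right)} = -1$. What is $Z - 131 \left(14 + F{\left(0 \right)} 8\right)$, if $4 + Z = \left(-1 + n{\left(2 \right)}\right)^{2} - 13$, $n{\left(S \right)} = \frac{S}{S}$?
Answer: $-803$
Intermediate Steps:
$n{\left(S \right)} = 1$
$Z = -17$ ($Z = -4 - \left(13 - \left(-1 + 1\right)^{2}\right) = -4 - \left(13 - 0^{2}\right) = -4 + \left(0 - 13\right) = -4 - 13 = -17$)
$Z - 131 \left(14 + F{\left(0 \right)} 8\right) = -17 - 131 \left(14 - 8\right) = -17 - 786 = -803$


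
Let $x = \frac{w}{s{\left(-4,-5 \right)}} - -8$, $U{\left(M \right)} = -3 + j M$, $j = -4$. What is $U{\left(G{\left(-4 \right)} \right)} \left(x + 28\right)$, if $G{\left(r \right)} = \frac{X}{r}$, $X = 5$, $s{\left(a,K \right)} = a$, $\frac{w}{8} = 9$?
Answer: $36$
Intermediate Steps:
$w = 72$ ($w = 8 \cdot 9 = 72$)
$G{\left(r \right)} = \frac{5}{r}$
$U{\left(M \right)} = -3 - 4 M$
$x = -10$ ($x = \frac{72}{-4} - -8 = 72 \left(- \frac{1}{4}\right) + 8 = -18 + 8 = -10$)
$U{\left(G{\left(-4 \right)} \right)} \left(x + 28\right) = \left(-3 - 4 \frac{5}{-4}\right) \left(-10 + 28\right) = \left(-3 - 4 \cdot 5 \left(- \frac{1}{4}\right)\right) 18 = \left(-3 - -5\right) 18 = \left(-3 + 5\right) 18 = 2 \cdot 18 = 36$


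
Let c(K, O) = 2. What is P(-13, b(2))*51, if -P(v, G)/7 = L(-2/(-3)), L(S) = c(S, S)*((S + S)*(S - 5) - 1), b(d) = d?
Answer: 14518/3 ≈ 4839.3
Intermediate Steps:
L(S) = -2 + 4*S*(-5 + S) (L(S) = 2*((S + S)*(S - 5) - 1) = 2*((2*S)*(-5 + S) - 1) = 2*(2*S*(-5 + S) - 1) = 2*(-1 + 2*S*(-5 + S)) = -2 + 4*S*(-5 + S))
P(v, G) = 854/9 (P(v, G) = -7*(-2 - (-40)/(-3) + 4*(-2/(-3))²) = -7*(-2 - (-40)*(-1)/3 + 4*(-2*(-⅓))²) = -7*(-2 - 20*⅔ + 4*(⅔)²) = -7*(-2 - 40/3 + 4*(4/9)) = -7*(-2 - 40/3 + 16/9) = -7*(-122/9) = 854/9)
P(-13, b(2))*51 = (854/9)*51 = 14518/3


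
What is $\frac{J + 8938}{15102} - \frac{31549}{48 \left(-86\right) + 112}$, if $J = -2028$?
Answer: $\frac{252101779}{30324816} \approx 8.3134$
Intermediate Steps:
$\frac{J + 8938}{15102} - \frac{31549}{48 \left(-86\right) + 112} = \frac{-2028 + 8938}{15102} - \frac{31549}{48 \left(-86\right) + 112} = 6910 \cdot \frac{1}{15102} - \frac{31549}{-4128 + 112} = \frac{3455}{7551} - \frac{31549}{-4016} = \frac{3455}{7551} - - \frac{31549}{4016} = \frac{3455}{7551} + \frac{31549}{4016} = \frac{252101779}{30324816}$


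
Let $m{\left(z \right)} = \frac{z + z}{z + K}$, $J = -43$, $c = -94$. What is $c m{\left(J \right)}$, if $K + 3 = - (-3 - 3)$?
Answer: $- \frac{2021}{10} \approx -202.1$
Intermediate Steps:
$K = 3$ ($K = -3 - \left(-3 - 3\right) = -3 - -6 = -3 + 6 = 3$)
$m{\left(z \right)} = \frac{2 z}{3 + z}$ ($m{\left(z \right)} = \frac{z + z}{z + 3} = \frac{2 z}{3 + z}$)
$c m{\left(J \right)} = - 94 \cdot 2 \left(-43\right) \frac{1}{3 - 43} = - 94 \cdot 2 \left(-43\right) \frac{1}{-40} = - 94 \cdot 2 \left(-43\right) \left(- \frac{1}{40}\right) = \left(-94\right) \frac{43}{20} = - \frac{2021}{10}$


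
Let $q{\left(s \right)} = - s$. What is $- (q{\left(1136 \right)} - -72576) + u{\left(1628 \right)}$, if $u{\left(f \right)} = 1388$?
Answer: $-70052$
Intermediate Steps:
$- (q{\left(1136 \right)} - -72576) + u{\left(1628 \right)} = - (\left(-1\right) 1136 - -72576) + 1388 = - (-1136 + 72576) + 1388 = \left(-1\right) 71440 + 1388 = -71440 + 1388 = -70052$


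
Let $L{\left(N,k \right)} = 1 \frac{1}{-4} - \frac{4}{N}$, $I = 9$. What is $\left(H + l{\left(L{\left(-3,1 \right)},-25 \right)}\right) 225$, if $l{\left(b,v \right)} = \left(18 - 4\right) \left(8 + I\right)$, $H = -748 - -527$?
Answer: $3825$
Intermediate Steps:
$L{\left(N,k \right)} = - \frac{1}{4} - \frac{4}{N}$ ($L{\left(N,k \right)} = 1 \left(- \frac{1}{4}\right) - \frac{4}{N} = - \frac{1}{4} - \frac{4}{N}$)
$H = -221$ ($H = -748 + 527 = -221$)
$l{\left(b,v \right)} = 238$ ($l{\left(b,v \right)} = \left(18 - 4\right) \left(8 + 9\right) = 14 \cdot 17 = 238$)
$\left(H + l{\left(L{\left(-3,1 \right)},-25 \right)}\right) 225 = \left(-221 + 238\right) 225 = 17 \cdot 225 = 3825$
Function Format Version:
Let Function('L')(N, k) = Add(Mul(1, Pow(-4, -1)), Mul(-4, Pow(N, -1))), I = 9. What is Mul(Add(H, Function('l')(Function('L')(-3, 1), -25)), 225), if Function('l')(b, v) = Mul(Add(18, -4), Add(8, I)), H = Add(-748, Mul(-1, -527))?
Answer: 3825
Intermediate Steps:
Function('L')(N, k) = Add(Rational(-1, 4), Mul(-4, Pow(N, -1))) (Function('L')(N, k) = Add(Mul(1, Rational(-1, 4)), Mul(-4, Pow(N, -1))) = Add(Rational(-1, 4), Mul(-4, Pow(N, -1))))
H = -221 (H = Add(-748, 527) = -221)
Function('l')(b, v) = 238 (Function('l')(b, v) = Mul(Add(18, -4), Add(8, 9)) = Mul(14, 17) = 238)
Mul(Add(H, Function('l')(Function('L')(-3, 1), -25)), 225) = Mul(Add(-221, 238), 225) = Mul(17, 225) = 3825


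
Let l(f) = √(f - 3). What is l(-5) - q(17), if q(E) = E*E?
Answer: -289 + 2*I*√2 ≈ -289.0 + 2.8284*I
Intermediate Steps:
q(E) = E²
l(f) = √(-3 + f)
l(-5) - q(17) = √(-3 - 5) - 1*17² = √(-8) - 1*289 = 2*I*√2 - 289 = -289 + 2*I*√2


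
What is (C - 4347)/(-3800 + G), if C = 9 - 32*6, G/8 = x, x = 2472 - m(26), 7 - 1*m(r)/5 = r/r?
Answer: -2265/7868 ≈ -0.28787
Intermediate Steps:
m(r) = 30 (m(r) = 35 - 5*r/r = 35 - 5*1 = 35 - 5 = 30)
x = 2442 (x = 2472 - 1*30 = 2472 - 30 = 2442)
G = 19536 (G = 8*2442 = 19536)
C = -183 (C = 9 - 192 = -183)
(C - 4347)/(-3800 + G) = (-183 - 4347)/(-3800 + 19536) = -4530/15736 = -4530*1/15736 = -2265/7868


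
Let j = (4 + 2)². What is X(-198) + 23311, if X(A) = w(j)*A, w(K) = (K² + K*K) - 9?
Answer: -488123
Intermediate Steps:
j = 36 (j = 6² = 36)
w(K) = -9 + 2*K² (w(K) = (K² + K²) - 9 = 2*K² - 9 = -9 + 2*K²)
X(A) = 2583*A (X(A) = (-9 + 2*36²)*A = (-9 + 2*1296)*A = (-9 + 2592)*A = 2583*A)
X(-198) + 23311 = 2583*(-198) + 23311 = -511434 + 23311 = -488123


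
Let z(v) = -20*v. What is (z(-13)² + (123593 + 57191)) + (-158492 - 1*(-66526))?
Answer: 156418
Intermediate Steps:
(z(-13)² + (123593 + 57191)) + (-158492 - 1*(-66526)) = ((-20*(-13))² + (123593 + 57191)) + (-158492 - 1*(-66526)) = (260² + 180784) + (-158492 + 66526) = (67600 + 180784) - 91966 = 248384 - 91966 = 156418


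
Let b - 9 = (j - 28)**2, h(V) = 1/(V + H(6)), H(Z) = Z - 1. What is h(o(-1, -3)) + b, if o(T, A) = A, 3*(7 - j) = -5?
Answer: 6899/18 ≈ 383.28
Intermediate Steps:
H(Z) = -1 + Z
j = 26/3 (j = 7 - 1/3*(-5) = 7 + 5/3 = 26/3 ≈ 8.6667)
h(V) = 1/(5 + V) (h(V) = 1/(V + (-1 + 6)) = 1/(V + 5) = 1/(5 + V))
b = 3445/9 (b = 9 + (26/3 - 28)**2 = 9 + (-58/3)**2 = 9 + 3364/9 = 3445/9 ≈ 382.78)
h(o(-1, -3)) + b = 1/(5 - 3) + 3445/9 = 1/2 + 3445/9 = 6899/18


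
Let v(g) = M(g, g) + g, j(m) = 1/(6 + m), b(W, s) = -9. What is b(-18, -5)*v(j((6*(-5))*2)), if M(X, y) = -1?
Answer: 55/6 ≈ 9.1667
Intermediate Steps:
v(g) = -1 + g
b(-18, -5)*v(j((6*(-5))*2)) = -9*(-1 + 1/(6 + (6*(-5))*2)) = -9*(-1 + 1/(6 - 30*2)) = -9*(-1 + 1/(6 - 60)) = -9*(-1 + 1/(-54)) = -9*(-1 - 1/54) = -9*(-55/54) = 55/6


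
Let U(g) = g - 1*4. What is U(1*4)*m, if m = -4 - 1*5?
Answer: 0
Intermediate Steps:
U(g) = -4 + g (U(g) = g - 4 = -4 + g)
m = -9 (m = -4 - 5 = -9)
U(1*4)*m = (-4 + 1*4)*(-9) = (-4 + 4)*(-9) = 0*(-9) = 0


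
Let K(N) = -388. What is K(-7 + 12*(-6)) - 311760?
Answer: -312148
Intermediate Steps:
K(-7 + 12*(-6)) - 311760 = -388 - 311760 = -312148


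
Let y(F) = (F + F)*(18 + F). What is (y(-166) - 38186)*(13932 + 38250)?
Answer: 571392900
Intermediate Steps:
y(F) = 2*F*(18 + F) (y(F) = (2*F)*(18 + F) = 2*F*(18 + F))
(y(-166) - 38186)*(13932 + 38250) = (2*(-166)*(18 - 166) - 38186)*(13932 + 38250) = (2*(-166)*(-148) - 38186)*52182 = (49136 - 38186)*52182 = 10950*52182 = 571392900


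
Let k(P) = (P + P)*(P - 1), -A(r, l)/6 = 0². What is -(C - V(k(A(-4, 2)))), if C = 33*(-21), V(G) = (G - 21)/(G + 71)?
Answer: 49182/71 ≈ 692.70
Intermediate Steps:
A(r, l) = 0 (A(r, l) = -6*0² = -6*0 = 0)
k(P) = 2*P*(-1 + P) (k(P) = (2*P)*(-1 + P) = 2*P*(-1 + P))
V(G) = (-21 + G)/(71 + G)
C = -693
-(C - V(k(A(-4, 2)))) = -(-693 - (-21 + 2*0*(-1 + 0))/(71 + 2*0*(-1 + 0))) = -(-693 - (-21 + 2*0*(-1))/(71 + 2*0*(-1))) = -(-693 - (-21 + 0)/(71 + 0)) = -(-693 - (-21)/71) = -(-693 - 1*(-21/71)) = -(-693 + 21/71) = -1*(-49182/71) = 49182/71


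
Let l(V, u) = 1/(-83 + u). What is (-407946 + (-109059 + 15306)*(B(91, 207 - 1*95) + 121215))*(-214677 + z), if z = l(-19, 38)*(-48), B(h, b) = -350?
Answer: 12163392715385483/5 ≈ 2.4327e+15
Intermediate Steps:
z = 16/15 (z = -48/(-83 + 38) = -48/(-45) = -1/45*(-48) = 16/15 ≈ 1.0667)
(-407946 + (-109059 + 15306)*(B(91, 207 - 1*95) + 121215))*(-214677 + z) = (-407946 + (-109059 + 15306)*(-350 + 121215))*(-214677 + 16/15) = (-407946 - 93753*120865)*(-3220139/15) = (-407946 - 11331456345)*(-3220139/15) = -11331864291*(-3220139/15) = 12163392715385483/5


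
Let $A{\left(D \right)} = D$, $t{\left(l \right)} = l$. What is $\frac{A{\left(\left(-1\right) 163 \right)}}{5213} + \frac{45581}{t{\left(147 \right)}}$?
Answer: $\frac{237589792}{766311} \approx 310.04$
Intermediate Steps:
$\frac{A{\left(\left(-1\right) 163 \right)}}{5213} + \frac{45581}{t{\left(147 \right)}} = \frac{\left(-1\right) 163}{5213} + \frac{45581}{147} = \left(-163\right) \frac{1}{5213} + 45581 \cdot \frac{1}{147} = - \frac{163}{5213} + \frac{45581}{147} = \frac{237589792}{766311}$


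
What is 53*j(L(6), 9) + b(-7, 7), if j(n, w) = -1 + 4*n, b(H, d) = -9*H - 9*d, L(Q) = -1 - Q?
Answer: -1537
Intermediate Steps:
53*j(L(6), 9) + b(-7, 7) = 53*(-1 + 4*(-1 - 1*6)) + (-9*(-7) - 9*7) = 53*(-1 + 4*(-1 - 6)) + (63 - 63) = 53*(-1 + 4*(-7)) + 0 = 53*(-1 - 28) + 0 = 53*(-29) + 0 = -1537 + 0 = -1537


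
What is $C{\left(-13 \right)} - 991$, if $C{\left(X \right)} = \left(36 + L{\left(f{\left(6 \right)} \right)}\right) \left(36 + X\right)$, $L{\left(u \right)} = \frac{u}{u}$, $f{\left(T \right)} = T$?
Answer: $-140$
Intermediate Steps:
$L{\left(u \right)} = 1$
$C{\left(X \right)} = 1332 + 37 X$ ($C{\left(X \right)} = \left(36 + 1\right) \left(36 + X\right) = 37 \left(36 + X\right) = 1332 + 37 X$)
$C{\left(-13 \right)} - 991 = \left(1332 + 37 \left(-13\right)\right) - 991 = \left(1332 - 481\right) - 991 = 851 - 991 = -140$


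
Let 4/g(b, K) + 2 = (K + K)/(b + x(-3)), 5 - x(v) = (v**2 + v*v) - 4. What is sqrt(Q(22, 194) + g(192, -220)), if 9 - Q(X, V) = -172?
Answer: sqrt(29248531)/403 ≈ 13.420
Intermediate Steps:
x(v) = 9 - 2*v**2 (x(v) = 5 - ((v**2 + v*v) - 4) = 5 - ((v**2 + v**2) - 4) = 5 - (2*v**2 - 4) = 5 - (-4 + 2*v**2) = 5 + (4 - 2*v**2) = 9 - 2*v**2)
Q(X, V) = 181 (Q(X, V) = 9 - 1*(-172) = 9 + 172 = 181)
g(b, K) = 4/(-2 + 2*K/(-9 + b)) (g(b, K) = 4/(-2 + (K + K)/(b + (9 - 2*(-3)**2))) = 4/(-2 + (2*K)/(b + (9 - 2*9))) = 4/(-2 + (2*K)/(b + (9 - 18))) = 4/(-2 + (2*K)/(b - 9)) = 4/(-2 + (2*K)/(-9 + b)) = 4/(-2 + 2*K/(-9 + b)))
sqrt(Q(22, 194) + g(192, -220)) = sqrt(181 + 2*(9 - 1*192)/(-9 + 192 - 1*(-220))) = sqrt(181 + 2*(9 - 192)/(-9 + 192 + 220)) = sqrt(181 + 2*(-183)/403) = sqrt(181 + 2*(1/403)*(-183)) = sqrt(181 - 366/403) = sqrt(72577/403) = sqrt(29248531)/403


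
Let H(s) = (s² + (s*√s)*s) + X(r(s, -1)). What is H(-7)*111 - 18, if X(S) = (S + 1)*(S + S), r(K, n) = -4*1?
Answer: 8085 + 5439*I*√7 ≈ 8085.0 + 14390.0*I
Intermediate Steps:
r(K, n) = -4
X(S) = 2*S*(1 + S) (X(S) = (1 + S)*(2*S) = 2*S*(1 + S))
H(s) = 24 + s² + s^(5/2) (H(s) = (s² + (s*√s)*s) + 2*(-4)*(1 - 4) = (s² + s^(3/2)*s) + 2*(-4)*(-3) = (s² + s^(5/2)) + 24 = 24 + s² + s^(5/2))
H(-7)*111 - 18 = (24 + (-7)² + (-7)^(5/2))*111 - 18 = (24 + 49 + 49*I*√7)*111 - 18 = (73 + 49*I*√7)*111 - 18 = (8103 + 5439*I*√7) - 18 = 8085 + 5439*I*√7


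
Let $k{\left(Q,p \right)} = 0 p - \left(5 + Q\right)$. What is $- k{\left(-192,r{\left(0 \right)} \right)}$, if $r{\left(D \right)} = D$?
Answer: $-187$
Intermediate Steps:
$k{\left(Q,p \right)} = -5 - Q$ ($k{\left(Q,p \right)} = 0 - \left(5 + Q\right) = -5 - Q$)
$- k{\left(-192,r{\left(0 \right)} \right)} = - (-5 - -192) = - (-5 + 192) = \left(-1\right) 187 = -187$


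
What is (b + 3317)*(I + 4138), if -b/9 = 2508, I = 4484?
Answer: -166016610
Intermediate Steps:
b = -22572 (b = -9*2508 = -22572)
(b + 3317)*(I + 4138) = (-22572 + 3317)*(4484 + 4138) = -19255*8622 = -166016610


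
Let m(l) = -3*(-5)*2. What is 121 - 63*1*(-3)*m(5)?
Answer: 5791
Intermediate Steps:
m(l) = 30 (m(l) = 15*2 = 30)
121 - 63*1*(-3)*m(5) = 121 - 63*1*(-3)*30 = 121 - (-189)*30 = 121 - 63*(-90) = 121 + 5670 = 5791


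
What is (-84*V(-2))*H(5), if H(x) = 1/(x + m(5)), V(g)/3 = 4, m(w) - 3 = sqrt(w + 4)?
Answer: -1008/11 ≈ -91.636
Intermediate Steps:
m(w) = 3 + sqrt(4 + w) (m(w) = 3 + sqrt(w + 4) = 3 + sqrt(4 + w))
V(g) = 12 (V(g) = 3*4 = 12)
H(x) = 1/(6 + x) (H(x) = 1/(x + (3 + sqrt(4 + 5))) = 1/(x + (3 + sqrt(9))) = 1/(x + (3 + 3)) = 1/(x + 6) = 1/(6 + x))
(-84*V(-2))*H(5) = (-84*12)/(6 + 5) = -1008/11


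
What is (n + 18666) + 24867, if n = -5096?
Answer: 38437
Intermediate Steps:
(n + 18666) + 24867 = (-5096 + 18666) + 24867 = 13570 + 24867 = 38437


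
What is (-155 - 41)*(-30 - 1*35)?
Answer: 12740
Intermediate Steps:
(-155 - 41)*(-30 - 1*35) = -196*(-30 - 35) = -196*(-65) = 12740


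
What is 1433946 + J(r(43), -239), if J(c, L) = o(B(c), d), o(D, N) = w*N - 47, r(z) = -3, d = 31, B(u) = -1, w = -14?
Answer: 1433465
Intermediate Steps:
o(D, N) = -47 - 14*N (o(D, N) = -14*N - 47 = -47 - 14*N)
J(c, L) = -481 (J(c, L) = -47 - 14*31 = -47 - 434 = -481)
1433946 + J(r(43), -239) = 1433946 - 481 = 1433465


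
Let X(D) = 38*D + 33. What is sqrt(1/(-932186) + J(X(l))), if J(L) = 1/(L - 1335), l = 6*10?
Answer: sqrt(53060110084554)/227919477 ≈ 0.031960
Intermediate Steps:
l = 60
X(D) = 33 + 38*D
J(L) = 1/(-1335 + L)
sqrt(1/(-932186) + J(X(l))) = sqrt(1/(-932186) + 1/(-1335 + (33 + 38*60))) = sqrt(-1/932186 + 1/(-1335 + (33 + 2280))) = sqrt(-1/932186 + 1/(-1335 + 2313)) = sqrt(-1/932186 + 1/978) = sqrt(232802/227919477) = sqrt(53060110084554)/227919477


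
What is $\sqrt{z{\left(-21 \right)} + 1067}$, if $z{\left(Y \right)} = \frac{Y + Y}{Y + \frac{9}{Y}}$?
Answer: $\frac{2 \sqrt{6681}}{5} \approx 32.695$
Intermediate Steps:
$z{\left(Y \right)} = \frac{2 Y}{Y + \frac{9}{Y}}$
$\sqrt{z{\left(-21 \right)} + 1067} = \sqrt{\frac{2 \left(-21\right)^{2}}{9 + \left(-21\right)^{2}} + 1067} = \sqrt{2 \cdot 441 \frac{1}{9 + 441} + 1067} = \sqrt{2 \cdot 441 \cdot \frac{1}{450} + 1067} = \sqrt{\frac{49}{25} + 1067} = \sqrt{\frac{26724}{25}} = \frac{2 \sqrt{6681}}{5}$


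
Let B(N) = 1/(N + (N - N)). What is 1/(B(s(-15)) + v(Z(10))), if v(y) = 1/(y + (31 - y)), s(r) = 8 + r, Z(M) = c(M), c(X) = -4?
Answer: -217/24 ≈ -9.0417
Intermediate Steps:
Z(M) = -4
B(N) = 1/N (B(N) = 1/(N + 0) = 1/N)
v(y) = 1/31
1/(B(s(-15)) + v(Z(10))) = 1/(1/(8 - 15) + 1/31) = 1/(1/(-7) + 1/31) = 1/(-⅐ + 1/31) = 1/(-24/217) = -217/24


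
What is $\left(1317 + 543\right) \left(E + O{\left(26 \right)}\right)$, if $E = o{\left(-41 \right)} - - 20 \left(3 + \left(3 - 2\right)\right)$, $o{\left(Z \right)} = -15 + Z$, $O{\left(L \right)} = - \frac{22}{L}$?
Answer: $\frac{559860}{13} \approx 43066.0$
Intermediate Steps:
$E = 24$ ($E = \left(-15 - 41\right) - - 20 \left(3 + \left(3 - 2\right)\right) = -56 - - 20 \left(3 + \left(3 - 2\right)\right) = -56 - - 20 \left(3 + 1\right) = -56 - \left(-20\right) 4 = -56 - -80 = -56 + 80 = 24$)
$\left(1317 + 543\right) \left(E + O{\left(26 \right)}\right) = \left(1317 + 543\right) \left(24 - \frac{22}{26}\right) = 1860 \left(24 - \frac{11}{13}\right) = 1860 \cdot \frac{301}{13} = \frac{559860}{13}$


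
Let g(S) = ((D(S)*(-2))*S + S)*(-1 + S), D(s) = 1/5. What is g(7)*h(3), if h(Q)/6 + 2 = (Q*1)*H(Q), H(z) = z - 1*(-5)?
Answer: 16632/5 ≈ 3326.4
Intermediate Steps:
H(z) = 5 + z (H(z) = z + 5 = 5 + z)
D(s) = ⅕
h(Q) = -12 + 6*Q*(5 + Q) (h(Q) = -12 + 6*((Q*1)*(5 + Q)) = -12 + 6*(Q*(5 + Q)) = -12 + 6*Q*(5 + Q))
g(S) = 3*S*(-1 + S)/5 (g(S) = (((⅕)*(-2))*S + S)*(-1 + S) = (-2*S/5 + S)*(-1 + S) = (3*S/5)*(-1 + S) = 3*S*(-1 + S)/5)
g(7)*h(3) = ((⅗)*7*(-1 + 7))*(-12 + 6*3*(5 + 3)) = ((⅗)*7*6)*(-12 + 6*3*8) = 126*(-12 + 144)/5 = (126/5)*132 = 16632/5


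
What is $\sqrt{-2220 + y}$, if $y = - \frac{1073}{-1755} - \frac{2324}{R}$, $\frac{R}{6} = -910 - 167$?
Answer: $\frac{i \sqrt{97873157650515}}{210015} \approx 47.107 i$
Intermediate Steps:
$R = -6462$ ($R = 6 \left(-910 - 167\right) = 6 \left(-1077\right) = -6462$)
$y = \frac{611797}{630045}$ ($y = - \frac{1073}{-1755} - \frac{2324}{-6462} = \left(-1073\right) \left(- \frac{1}{1755}\right) - - \frac{1162}{3231} = \frac{1073}{1755} + \frac{1162}{3231} = \frac{611797}{630045} \approx 0.97104$)
$\sqrt{-2220 + y} = \sqrt{-2220 + \frac{611797}{630045}} = \sqrt{- \frac{1398088103}{630045}} = \frac{i \sqrt{97873157650515}}{210015}$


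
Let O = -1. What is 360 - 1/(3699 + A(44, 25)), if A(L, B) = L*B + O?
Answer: 1727279/4798 ≈ 360.00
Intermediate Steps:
A(L, B) = -1 + B*L (A(L, B) = L*B - 1 = B*L - 1 = -1 + B*L)
360 - 1/(3699 + A(44, 25)) = 360 - 1/(3699 + (-1 + 25*44)) = 360 - 1/(3699 + (-1 + 1100)) = 360 - 1/(3699 + 1099) = 360 - 1/4798 = 1727279/4798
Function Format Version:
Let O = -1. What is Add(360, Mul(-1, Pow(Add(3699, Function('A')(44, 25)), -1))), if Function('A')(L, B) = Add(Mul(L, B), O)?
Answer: Rational(1727279, 4798) ≈ 360.00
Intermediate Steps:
Function('A')(L, B) = Add(-1, Mul(B, L)) (Function('A')(L, B) = Add(Mul(L, B), -1) = Add(Mul(B, L), -1) = Add(-1, Mul(B, L)))
Add(360, Mul(-1, Pow(Add(3699, Function('A')(44, 25)), -1))) = Add(360, Mul(-1, Pow(Add(3699, Add(-1, Mul(25, 44))), -1))) = Add(360, Mul(-1, Pow(Add(3699, Add(-1, 1100)), -1))) = Add(360, Mul(-1, Pow(Add(3699, 1099), -1))) = Add(360, Mul(-1, Pow(4798, -1))) = Add(360, Mul(-1, Rational(1, 4798))) = Add(360, Rational(-1, 4798)) = Rational(1727279, 4798)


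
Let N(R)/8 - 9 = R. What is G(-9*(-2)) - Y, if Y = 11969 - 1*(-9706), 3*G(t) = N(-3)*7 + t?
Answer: -21557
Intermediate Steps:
N(R) = 72 + 8*R
G(t) = 112 + t/3 (G(t) = ((72 + 8*(-3))*7 + t)/3 = ((72 - 24)*7 + t)/3 = (48*7 + t)/3 = (336 + t)/3 = 112 + t/3)
Y = 21675 (Y = 11969 + 9706 = 21675)
G(-9*(-2)) - Y = (112 + (-9*(-2))/3) - 1*21675 = (112 + (⅓)*18) - 21675 = (112 + 6) - 21675 = 118 - 21675 = -21557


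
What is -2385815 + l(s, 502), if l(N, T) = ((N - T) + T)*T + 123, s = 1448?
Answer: -1658796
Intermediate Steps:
l(N, T) = 123 + N*T (l(N, T) = N*T + 123 = 123 + N*T)
-2385815 + l(s, 502) = -2385815 + (123 + 1448*502) = -2385815 + (123 + 726896) = -2385815 + 727019 = -1658796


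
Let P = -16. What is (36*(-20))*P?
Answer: 11520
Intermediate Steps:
(36*(-20))*P = (36*(-20))*(-16) = -720*(-16) = 11520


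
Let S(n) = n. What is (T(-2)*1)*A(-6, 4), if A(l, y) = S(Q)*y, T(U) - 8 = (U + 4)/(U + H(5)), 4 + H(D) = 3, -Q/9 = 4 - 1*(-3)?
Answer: -1848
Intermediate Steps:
Q = -63 (Q = -9*(4 - 1*(-3)) = -9*(4 + 3) = -9*7 = -63)
H(D) = -1 (H(D) = -4 + 3 = -1)
T(U) = 8 + (4 + U)/(-1 + U) (T(U) = 8 + (U + 4)/(U - 1) = 8 + (4 + U)/(-1 + U))
A(l, y) = -63*y
(T(-2)*1)*A(-6, 4) = (((-4 + 9*(-2))/(-1 - 2))*1)*(-63*4) = (((-4 - 18)/(-3))*1)*(-252) = (-1/3*(-22)*1)*(-252) = ((22/3)*1)*(-252) = (22/3)*(-252) = -1848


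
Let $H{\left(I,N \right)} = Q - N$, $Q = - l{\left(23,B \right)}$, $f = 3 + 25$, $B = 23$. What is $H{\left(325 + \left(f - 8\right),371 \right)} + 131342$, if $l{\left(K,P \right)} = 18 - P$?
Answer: $130976$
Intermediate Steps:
$f = 28$
$Q = 5$ ($Q = - (18 - 23) = \left(-1\right) \left(-5\right) = 5$)
$H{\left(I,N \right)} = 5 - N$
$H{\left(325 + \left(f - 8\right),371 \right)} + 131342 = \left(5 - 371\right) + 131342 = -366 + 131342 = 130976$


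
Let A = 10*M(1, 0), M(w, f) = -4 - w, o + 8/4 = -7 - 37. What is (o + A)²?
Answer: 9216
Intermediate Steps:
o = -46 (o = -2 + (-7 - 37) = -2 - 44 = -46)
A = -50 (A = 10*(-4 - 1*1) = 10*(-4 - 1) = 10*(-5) = -50)
(o + A)² = (-46 - 50)² = (-96)² = 9216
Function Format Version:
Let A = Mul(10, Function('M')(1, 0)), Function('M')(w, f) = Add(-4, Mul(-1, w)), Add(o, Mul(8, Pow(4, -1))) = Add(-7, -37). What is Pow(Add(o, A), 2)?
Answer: 9216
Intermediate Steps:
o = -46 (o = Add(-2, Add(-7, -37)) = Add(-2, -44) = -46)
A = -50 (A = Mul(10, Add(-4, Mul(-1, 1))) = Mul(10, Add(-4, -1)) = Mul(10, -5) = -50)
Pow(Add(o, A), 2) = Pow(Add(-46, -50), 2) = Pow(-96, 2) = 9216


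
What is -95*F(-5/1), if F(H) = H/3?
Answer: 475/3 ≈ 158.33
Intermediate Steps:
F(H) = H/3 (F(H) = H*(1/3) = H/3)
-95*F(-5/1) = -95*(-5/1)/3 = -95*(-5*1)/3 = -95*(-5)/3 = -95*(-5/3) = 475/3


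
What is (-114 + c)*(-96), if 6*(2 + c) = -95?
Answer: 12656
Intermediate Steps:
c = -107/6 (c = -2 + (1/6)*(-95) = -2 - 95/6 = -107/6 ≈ -17.833)
(-114 + c)*(-96) = (-114 - 107/6)*(-96) = -791/6*(-96) = 12656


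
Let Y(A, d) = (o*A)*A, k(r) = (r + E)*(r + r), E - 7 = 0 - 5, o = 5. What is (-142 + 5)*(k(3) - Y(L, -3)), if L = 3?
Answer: 2055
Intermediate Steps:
E = 2 (E = 7 + (0 - 5) = 7 - 5 = 2)
k(r) = 2*r*(2 + r) (k(r) = (r + 2)*(r + r) = (2 + r)*(2*r) = 2*r*(2 + r))
Y(A, d) = 5*A² (Y(A, d) = (5*A)*A = 5*A²)
(-142 + 5)*(k(3) - Y(L, -3)) = (-142 + 5)*(2*3*(2 + 3) - 5*3²) = -137*(2*3*5 - 5*9) = -137*(30 - 1*45) = -137*(30 - 45) = -137*(-15) = 2055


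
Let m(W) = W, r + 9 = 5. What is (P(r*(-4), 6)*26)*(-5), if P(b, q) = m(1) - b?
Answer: 1950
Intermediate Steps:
r = -4 (r = -9 + 5 = -4)
P(b, q) = 1 - b
(P(r*(-4), 6)*26)*(-5) = ((1 - (-4)*(-4))*26)*(-5) = ((1 - 1*16)*26)*(-5) = ((1 - 16)*26)*(-5) = -15*26*(-5) = -390*(-5) = 1950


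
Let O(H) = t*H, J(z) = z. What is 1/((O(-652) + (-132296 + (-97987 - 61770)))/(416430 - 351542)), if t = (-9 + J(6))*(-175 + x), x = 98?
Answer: -64888/442665 ≈ -0.14658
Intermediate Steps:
t = 231 (t = (-9 + 6)*(-175 + 98) = -3*(-77) = 231)
O(H) = 231*H
1/((O(-652) + (-132296 + (-97987 - 61770)))/(416430 - 351542)) = 1/((231*(-652) + (-132296 + (-97987 - 61770)))/(416430 - 351542)) = 1/((-150612 + (-132296 - 159757))/64888) = 1/((-150612 - 292053)*(1/64888)) = 1/(-442665*1/64888) = 1/(-442665/64888) = -64888/442665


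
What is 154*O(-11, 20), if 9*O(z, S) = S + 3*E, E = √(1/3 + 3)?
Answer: 3080/9 + 154*√30/9 ≈ 435.94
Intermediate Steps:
E = √30/3 (E = √(⅓ + 3) = √(10/3) = √30/3 ≈ 1.8257)
O(z, S) = S/9 + √30/9 (O(z, S) = (S + 3*(√30/3))/9 = (S + √30)/9 = S/9 + √30/9)
154*O(-11, 20) = 154*((⅑)*20 + √30/9) = 154*(20/9 + √30/9) = 3080/9 + 154*√30/9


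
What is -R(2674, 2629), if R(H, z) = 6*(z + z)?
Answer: -31548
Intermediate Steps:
R(H, z) = 12*z (R(H, z) = 6*(2*z) = 12*z)
-R(2674, 2629) = -12*2629 = -1*31548 = -31548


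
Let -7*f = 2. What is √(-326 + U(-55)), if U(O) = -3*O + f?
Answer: I*√7903/7 ≈ 12.7*I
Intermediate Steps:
f = -2/7 (f = -⅐*2 = -2/7 ≈ -0.28571)
U(O) = -2/7 - 3*O (U(O) = -3*O - 2/7 = -2/7 - 3*O)
√(-326 + U(-55)) = √(-326 + (-2/7 - 3*(-55))) = √(-326 + (-2/7 + 165)) = √(-326 + 1153/7) = √(-1129/7) = I*√7903/7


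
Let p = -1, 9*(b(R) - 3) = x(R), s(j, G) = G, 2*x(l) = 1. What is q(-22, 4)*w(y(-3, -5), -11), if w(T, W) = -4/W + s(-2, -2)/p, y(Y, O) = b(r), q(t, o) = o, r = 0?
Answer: 104/11 ≈ 9.4545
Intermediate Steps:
x(l) = 1/2 (x(l) = (1/2)*1 = 1/2)
b(R) = 55/18 (b(R) = 3 + (1/9)*(1/2) = 3 + 1/18 = 55/18)
y(Y, O) = 55/18
w(T, W) = 2 - 4/W (w(T, W) = -4/W - 2/(-1) = -4/W - 2*(-1) = -4/W + 2 = 2 - 4/W)
q(-22, 4)*w(y(-3, -5), -11) = 4*(2 - 4/(-11)) = 4*(2 - 4*(-1/11)) = 4*(2 + 4/11) = 4*(26/11) = 104/11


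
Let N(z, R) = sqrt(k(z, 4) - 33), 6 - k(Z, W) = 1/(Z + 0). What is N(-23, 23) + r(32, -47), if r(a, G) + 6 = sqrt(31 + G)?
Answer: -6 + 4*I + 2*I*sqrt(3565)/23 ≈ -6.0 + 9.192*I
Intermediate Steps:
r(a, G) = -6 + sqrt(31 + G)
k(Z, W) = 6 - 1/Z (k(Z, W) = 6 - 1/(Z + 0) = 6 - 1/Z)
N(z, R) = sqrt(-27 - 1/z) (N(z, R) = sqrt((6 - 1/z) - 33) = sqrt(-27 - 1/z))
N(-23, 23) + r(32, -47) = sqrt(-27 - 1/(-23)) + (-6 + sqrt(31 - 47)) = sqrt(-27 - 1*(-1/23)) + (-6 + sqrt(-16)) = sqrt(-27 + 1/23) + (-6 + 4*I) = sqrt(-620/23) + (-6 + 4*I) = 2*I*sqrt(3565)/23 + (-6 + 4*I) = -6 + 4*I + 2*I*sqrt(3565)/23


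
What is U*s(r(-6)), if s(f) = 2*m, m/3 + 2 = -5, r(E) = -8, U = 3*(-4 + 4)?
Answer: 0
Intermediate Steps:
U = 0 (U = 3*0 = 0)
m = -21 (m = -6 + 3*(-5) = -6 - 15 = -21)
s(f) = -42 (s(f) = 2*(-21) = -42)
U*s(r(-6)) = 0*(-42) = 0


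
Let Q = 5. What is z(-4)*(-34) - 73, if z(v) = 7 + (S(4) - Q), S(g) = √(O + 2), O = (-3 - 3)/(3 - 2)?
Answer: -141 - 68*I ≈ -141.0 - 68.0*I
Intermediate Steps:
O = -6 (O = -6/1 = -6*1 = -6)
S(g) = 2*I (S(g) = √(-6 + 2) = √(-4) = 2*I)
z(v) = 2 + 2*I (z(v) = 7 + (2*I - 1*5) = 7 + (2*I - 5) = 7 + (-5 + 2*I) = 2 + 2*I)
z(-4)*(-34) - 73 = (2 + 2*I)*(-34) - 73 = (-68 - 68*I) - 73 = -141 - 68*I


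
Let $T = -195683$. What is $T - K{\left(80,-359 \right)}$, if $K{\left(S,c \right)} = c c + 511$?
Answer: $-325075$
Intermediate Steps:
$K{\left(S,c \right)} = 511 + c^{2}$ ($K{\left(S,c \right)} = c^{2} + 511 = 511 + c^{2}$)
$T - K{\left(80,-359 \right)} = -195683 - \left(511 + \left(-359\right)^{2}\right) = -195683 - \left(511 + 128881\right) = -195683 - 129392 = -325075$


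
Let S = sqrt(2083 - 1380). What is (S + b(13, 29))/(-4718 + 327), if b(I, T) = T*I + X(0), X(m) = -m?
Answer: -377/4391 - sqrt(703)/4391 ≈ -0.091896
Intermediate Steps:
S = sqrt(703) ≈ 26.514
b(I, T) = I*T (b(I, T) = T*I - 1*0 = I*T + 0 = I*T)
(S + b(13, 29))/(-4718 + 327) = (sqrt(703) + 13*29)/(-4718 + 327) = (sqrt(703) + 377)/(-4391) = (377 + sqrt(703))*(-1/4391) = -377/4391 - sqrt(703)/4391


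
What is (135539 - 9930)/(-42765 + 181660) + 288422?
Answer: 40060499299/138895 ≈ 2.8842e+5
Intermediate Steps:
(135539 - 9930)/(-42765 + 181660) + 288422 = 125609/138895 + 288422 = 40060499299/138895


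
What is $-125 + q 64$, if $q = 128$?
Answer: $8067$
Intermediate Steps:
$-125 + q 64 = -125 + 128 \cdot 64 = -125 + 8192 = 8067$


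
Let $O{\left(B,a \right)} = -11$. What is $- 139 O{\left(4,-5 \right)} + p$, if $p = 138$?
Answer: $1667$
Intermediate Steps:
$- 139 O{\left(4,-5 \right)} + p = \left(-139\right) \left(-11\right) + 138 = 1529 + 138 = 1667$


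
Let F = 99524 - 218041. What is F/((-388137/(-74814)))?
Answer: -2955576946/129379 ≈ -22844.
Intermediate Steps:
F = -118517
F/((-388137/(-74814))) = -118517/((-388137/(-74814))) = -118517/((-388137*(-1/74814))) = -118517/129379/24938 = -118517*24938/129379 = -2955576946/129379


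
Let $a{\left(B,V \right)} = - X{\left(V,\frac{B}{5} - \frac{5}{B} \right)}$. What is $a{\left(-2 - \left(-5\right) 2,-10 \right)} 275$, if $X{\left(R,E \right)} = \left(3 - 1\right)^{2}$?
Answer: $-1100$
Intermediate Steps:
$X{\left(R,E \right)} = 4$ ($X{\left(R,E \right)} = 2^{2} = 4$)
$a{\left(B,V \right)} = -4$ ($a{\left(B,V \right)} = \left(-1\right) 4 = -4$)
$a{\left(-2 - \left(-5\right) 2,-10 \right)} 275 = \left(-4\right) 275 = -1100$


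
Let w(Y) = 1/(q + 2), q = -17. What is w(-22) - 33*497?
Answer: -246016/15 ≈ -16401.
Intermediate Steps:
w(Y) = -1/15 (w(Y) = 1/(-17 + 2) = 1/(-15) = -1/15)
w(-22) - 33*497 = -1/15 - 33*497 = -1/15 - 16401 = -246016/15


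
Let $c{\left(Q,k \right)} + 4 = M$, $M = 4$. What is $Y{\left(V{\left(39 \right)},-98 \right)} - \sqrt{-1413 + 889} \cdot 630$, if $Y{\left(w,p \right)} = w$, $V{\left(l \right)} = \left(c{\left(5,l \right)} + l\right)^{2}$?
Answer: $1521 - 1260 i \sqrt{131} \approx 1521.0 - 14421.0 i$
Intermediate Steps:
$c{\left(Q,k \right)} = 0$ ($c{\left(Q,k \right)} = -4 + 4 = 0$)
$V{\left(l \right)} = l^{2}$ ($V{\left(l \right)} = \left(0 + l\right)^{2} = l^{2}$)
$Y{\left(V{\left(39 \right)},-98 \right)} - \sqrt{-1413 + 889} \cdot 630 = 39^{2} - \sqrt{-1413 + 889} \cdot 630 = 1521 - \sqrt{-524} \cdot 630 = 1521 - 2 i \sqrt{131} \cdot 630 = 1521 - 1260 i \sqrt{131}$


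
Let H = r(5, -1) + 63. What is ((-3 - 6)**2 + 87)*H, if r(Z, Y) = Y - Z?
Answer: 9576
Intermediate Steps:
H = 57 (H = (-1 - 1*5) + 63 = (-1 - 5) + 63 = -6 + 63 = 57)
((-3 - 6)**2 + 87)*H = ((-3 - 6)**2 + 87)*57 = ((-9)**2 + 87)*57 = (81 + 87)*57 = 168*57 = 9576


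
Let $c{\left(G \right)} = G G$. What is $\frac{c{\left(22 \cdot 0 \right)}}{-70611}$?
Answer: $0$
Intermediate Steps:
$c{\left(G \right)} = G^{2}$
$\frac{c{\left(22 \cdot 0 \right)}}{-70611} = \frac{\left(22 \cdot 0\right)^{2}}{-70611} = 0^{2} \left(- \frac{1}{70611}\right) = 0 \left(- \frac{1}{70611}\right) = 0$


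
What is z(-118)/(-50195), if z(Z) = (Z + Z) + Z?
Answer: 354/50195 ≈ 0.0070525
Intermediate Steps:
z(Z) = 3*Z (z(Z) = 2*Z + Z = 3*Z)
z(-118)/(-50195) = (3*(-118))/(-50195) = -354*(-1/50195) = 354/50195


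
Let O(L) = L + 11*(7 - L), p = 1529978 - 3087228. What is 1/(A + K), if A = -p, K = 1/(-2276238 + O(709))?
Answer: 2283251/3555592619749 ≈ 6.4216e-7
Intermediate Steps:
p = -1557250
O(L) = 77 - 10*L (O(L) = L + (77 - 11*L) = 77 - 10*L)
K = -1/2283251 (K = 1/(-2276238 + (77 - 10*709)) = 1/(-2276238 + (77 - 7090)) = 1/(-2276238 - 7013) = 1/(-2283251) = -1/2283251 ≈ -4.3797e-7)
A = 1557250 (A = -1*(-1557250) = 1557250)
1/(A + K) = 1/(1557250 - 1/2283251) = 1/(3555592619749/2283251) = 2283251/3555592619749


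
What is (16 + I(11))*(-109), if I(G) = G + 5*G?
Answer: -8938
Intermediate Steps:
I(G) = 6*G
(16 + I(11))*(-109) = (16 + 6*11)*(-109) = (16 + 66)*(-109) = 82*(-109) = -8938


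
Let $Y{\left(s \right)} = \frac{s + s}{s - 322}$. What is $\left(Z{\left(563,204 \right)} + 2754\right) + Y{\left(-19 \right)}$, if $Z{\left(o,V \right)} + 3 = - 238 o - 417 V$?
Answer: $- \frac{73762013}{341} \approx -2.1631 \cdot 10^{5}$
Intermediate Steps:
$Y{\left(s \right)} = \frac{2 s}{-322 + s}$
$Z{\left(o,V \right)} = -3 - 417 V - 238 o$ ($Z{\left(o,V \right)} = -3 - \left(238 o + 417 V\right) = -3 - 417 V - 238 o$)
$\left(Z{\left(563,204 \right)} + 2754\right) + Y{\left(-19 \right)} = \left(\left(-3 - 85068 - 133994\right) + 2754\right) + 2 \left(-19\right) \frac{1}{-322 - 19} = \left(\left(-3 - 85068 - 133994\right) + 2754\right) + 2 \left(-19\right) \frac{1}{-341} = \left(-219065 + 2754\right) + 2 \left(-19\right) \left(- \frac{1}{341}\right) = -216311 + \frac{38}{341} = - \frac{73762013}{341}$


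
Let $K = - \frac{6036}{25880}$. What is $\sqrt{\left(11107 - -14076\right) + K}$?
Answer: $\frac{\sqrt{1054173281470}}{6470} \approx 158.69$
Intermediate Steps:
$K = - \frac{1509}{6470}$ ($K = \left(-6036\right) \frac{1}{25880} = - \frac{1509}{6470} \approx -0.23323$)
$\sqrt{\left(11107 - -14076\right) + K} = \sqrt{\left(11107 - -14076\right) - \frac{1509}{6470}} = \sqrt{\left(11107 + 14076\right) - \frac{1509}{6470}} = \sqrt{25183 - \frac{1509}{6470}} = \sqrt{\frac{162932501}{6470}} = \frac{\sqrt{1054173281470}}{6470}$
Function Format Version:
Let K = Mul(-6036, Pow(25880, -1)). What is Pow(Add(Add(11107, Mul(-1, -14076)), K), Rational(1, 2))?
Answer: Mul(Rational(1, 6470), Pow(1054173281470, Rational(1, 2))) ≈ 158.69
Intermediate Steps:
K = Rational(-1509, 6470) (K = Mul(-6036, Rational(1, 25880)) = Rational(-1509, 6470) ≈ -0.23323)
Pow(Add(Add(11107, Mul(-1, -14076)), K), Rational(1, 2)) = Pow(Add(Add(11107, Mul(-1, -14076)), Rational(-1509, 6470)), Rational(1, 2)) = Pow(Add(Add(11107, 14076), Rational(-1509, 6470)), Rational(1, 2)) = Pow(Add(25183, Rational(-1509, 6470)), Rational(1, 2)) = Pow(Rational(162932501, 6470), Rational(1, 2)) = Mul(Rational(1, 6470), Pow(1054173281470, Rational(1, 2)))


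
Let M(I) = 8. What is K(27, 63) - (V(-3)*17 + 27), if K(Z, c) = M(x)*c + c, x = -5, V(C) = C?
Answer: 591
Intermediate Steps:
K(Z, c) = 9*c (K(Z, c) = 8*c + c = 9*c)
K(27, 63) - (V(-3)*17 + 27) = 9*63 - (-3*17 + 27) = 567 - (-51 + 27) = 567 - 1*(-24) = 567 + 24 = 591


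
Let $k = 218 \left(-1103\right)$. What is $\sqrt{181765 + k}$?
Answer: $3 i \sqrt{6521} \approx 242.26 i$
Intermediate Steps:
$k = -240454$
$\sqrt{181765 + k} = \sqrt{181765 - 240454} = \sqrt{-58689} = 3 i \sqrt{6521}$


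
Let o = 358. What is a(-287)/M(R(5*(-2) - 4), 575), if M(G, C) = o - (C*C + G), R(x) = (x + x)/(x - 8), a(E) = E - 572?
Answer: 9449/3632951 ≈ 0.0026009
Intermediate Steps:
a(E) = -572 + E
R(x) = 2*x/(-8 + x) (R(x) = (2*x)/(-8 + x) = 2*x/(-8 + x))
M(G, C) = 358 - G - C² (M(G, C) = 358 - (C*C + G) = 358 - (C² + G) = 358 - (G + C²) = 358 + (-G - C²) = 358 - G - C²)
a(-287)/M(R(5*(-2) - 4), 575) = (-572 - 287)/(358 - 2*(5*(-2) - 4)/(-8 + (5*(-2) - 4)) - 1*575²) = -859/(358 - 2*(-10 - 4)/(-8 + (-10 - 4)) - 1*330625) = -859/(358 - 2*(-14)/(-8 - 14) - 330625) = -859/(358 - 2*(-14)/(-22) - 330625) = -859/(358 - 2*(-14)*(-1)/22 - 330625) = -859/(358 - 1*14/11 - 330625) = -859/(358 - 14/11 - 330625) = -859/(-3632951/11) = -859*(-11/3632951) = 9449/3632951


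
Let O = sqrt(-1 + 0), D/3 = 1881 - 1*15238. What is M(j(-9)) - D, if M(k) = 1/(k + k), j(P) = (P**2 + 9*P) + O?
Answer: 40071 - I/2 ≈ 40071.0 - 0.5*I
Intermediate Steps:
D = -40071 (D = 3*(1881 - 1*15238) = 3*(1881 - 15238) = 3*(-13357) = -40071)
O = I (O = sqrt(-1) = I ≈ 1.0*I)
j(P) = I + P**2 + 9*P (j(P) = (P**2 + 9*P) + I = I + P**2 + 9*P)
M(k) = 1/(2*k)
M(j(-9)) - D = 1/(2*(I + (-9)**2 + 9*(-9))) - 1*(-40071) = 1/(2*(I + 81 - 81)) + 40071 = 1/(2*I) + 40071 = (-I)/2 + 40071 = -I/2 + 40071 = 40071 - I/2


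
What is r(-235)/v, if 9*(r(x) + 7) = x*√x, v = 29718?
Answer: -7/29718 - 235*I*√235/267462 ≈ -0.00023555 - 0.013469*I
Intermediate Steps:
r(x) = -7 + x^(3/2)/9 (r(x) = -7 + (x*√x)/9 = -7 + x^(3/2)/9)
r(-235)/v = (-7 + (-235)^(3/2)/9)/29718 = (-7 + (-235*I*√235)/9)*(1/29718) = (-7 - 235*I*√235/9)*(1/29718) = -7/29718 - 235*I*√235/267462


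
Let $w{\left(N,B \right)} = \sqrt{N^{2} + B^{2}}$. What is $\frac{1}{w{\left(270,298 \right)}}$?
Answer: $\frac{\sqrt{40426}}{80852} \approx 0.0024868$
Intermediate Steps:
$w{\left(N,B \right)} = \sqrt{B^{2} + N^{2}}$
$\frac{1}{w{\left(270,298 \right)}} = \frac{1}{\sqrt{298^{2} + 270^{2}}} = \frac{1}{\sqrt{88804 + 72900}} = \frac{1}{\sqrt{161704}} = \frac{1}{2 \sqrt{40426}} = \frac{\sqrt{40426}}{80852}$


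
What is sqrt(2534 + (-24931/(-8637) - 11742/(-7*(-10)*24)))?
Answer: sqrt(3699003935207490)/1209180 ≈ 50.298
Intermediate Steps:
sqrt(2534 + (-24931/(-8637) - 11742/(-7*(-10)*24))) = sqrt(2534 + (-24931*(-1/8637) - 11742/(70*24))) = sqrt(2534 + (24931/8637 - 11742/1680)) = sqrt(2534 + (24931/8637 - 11742*1/1680)) = sqrt(2534 + (24931/8637 - 1957/280)) = sqrt(2534 - 9921929/2418360) = sqrt(6118202311/2418360) = sqrt(3699003935207490)/1209180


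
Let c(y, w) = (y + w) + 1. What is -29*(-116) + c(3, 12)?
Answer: 3380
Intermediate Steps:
c(y, w) = 1 + w + y (c(y, w) = (w + y) + 1 = 1 + w + y)
-29*(-116) + c(3, 12) = -29*(-116) + (1 + 12 + 3) = 3364 + 16 = 3380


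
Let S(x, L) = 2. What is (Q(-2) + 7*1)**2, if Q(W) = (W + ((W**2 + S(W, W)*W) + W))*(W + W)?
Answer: 529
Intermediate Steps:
Q(W) = 2*W*(W**2 + 4*W) (Q(W) = (W + ((W**2 + 2*W) + W))*(W + W) = (W + (W**2 + 3*W))*(2*W) = (W**2 + 4*W)*(2*W) = 2*W*(W**2 + 4*W))
(Q(-2) + 7*1)**2 = (2*(-2)**2*(4 - 2) + 7*1)**2 = (2*4*2 + 7)**2 = (16 + 7)**2 = 23**2 = 529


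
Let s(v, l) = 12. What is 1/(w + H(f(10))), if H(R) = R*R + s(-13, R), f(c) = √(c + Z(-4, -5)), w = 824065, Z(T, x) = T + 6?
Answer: 1/824089 ≈ 1.2135e-6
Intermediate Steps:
Z(T, x) = 6 + T
f(c) = √(2 + c) (f(c) = √(c + (6 - 4)) = √(c + 2) = √(2 + c))
H(R) = 12 + R² (H(R) = R*R + 12 = R² + 12 = 12 + R²)
1/(w + H(f(10))) = 1/(824065 + (12 + (√(2 + 10))²)) = 1/(824065 + (12 + (√12)²)) = 1/(824065 + (12 + (2*√3)²)) = 1/(824065 + (12 + 12)) = 1/(824065 + 24) = 1/824089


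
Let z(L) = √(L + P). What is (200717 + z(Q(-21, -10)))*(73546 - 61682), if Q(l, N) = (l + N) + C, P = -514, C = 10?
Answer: 2381306488 + 11864*I*√535 ≈ 2.3813e+9 + 2.7442e+5*I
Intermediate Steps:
Q(l, N) = 10 + N + l (Q(l, N) = (l + N) + 10 = (N + l) + 10 = 10 + N + l)
z(L) = √(-514 + L) (z(L) = √(L - 514) = √(-514 + L))
(200717 + z(Q(-21, -10)))*(73546 - 61682) = (200717 + √(-514 + (10 - 10 - 21)))*(73546 - 61682) = (200717 + √(-514 - 21))*11864 = (200717 + √(-535))*11864 = (200717 + I*√535)*11864 = 2381306488 + 11864*I*√535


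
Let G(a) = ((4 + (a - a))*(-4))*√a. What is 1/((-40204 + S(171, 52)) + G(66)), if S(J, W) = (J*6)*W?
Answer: 3287/43213252 + √66/10803313 ≈ 7.6817e-5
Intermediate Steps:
S(J, W) = 6*J*W (S(J, W) = (6*J)*W = 6*J*W)
G(a) = -16*√a (G(a) = ((4 + 0)*(-4))*√a = (4*(-4))*√a = -16*√a)
1/((-40204 + S(171, 52)) + G(66)) = 1/((-40204 + 6*171*52) - 16*√66) = 1/((-40204 + 53352) - 16*√66) = 1/(13148 - 16*√66)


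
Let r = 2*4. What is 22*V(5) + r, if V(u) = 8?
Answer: 184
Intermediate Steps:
r = 8
22*V(5) + r = 22*8 + 8 = 176 + 8 = 184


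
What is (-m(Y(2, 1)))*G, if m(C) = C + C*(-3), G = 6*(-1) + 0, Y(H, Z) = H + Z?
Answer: -36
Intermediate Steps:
G = -6 (G = -6 + 0 = -6)
m(C) = -2*C (m(C) = C - 3*C = -2*C)
(-m(Y(2, 1)))*G = -(-2)*(2 + 1)*(-6) = -(-2)*3*(-6) = -1*(-6)*(-6) = 6*(-6) = -36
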